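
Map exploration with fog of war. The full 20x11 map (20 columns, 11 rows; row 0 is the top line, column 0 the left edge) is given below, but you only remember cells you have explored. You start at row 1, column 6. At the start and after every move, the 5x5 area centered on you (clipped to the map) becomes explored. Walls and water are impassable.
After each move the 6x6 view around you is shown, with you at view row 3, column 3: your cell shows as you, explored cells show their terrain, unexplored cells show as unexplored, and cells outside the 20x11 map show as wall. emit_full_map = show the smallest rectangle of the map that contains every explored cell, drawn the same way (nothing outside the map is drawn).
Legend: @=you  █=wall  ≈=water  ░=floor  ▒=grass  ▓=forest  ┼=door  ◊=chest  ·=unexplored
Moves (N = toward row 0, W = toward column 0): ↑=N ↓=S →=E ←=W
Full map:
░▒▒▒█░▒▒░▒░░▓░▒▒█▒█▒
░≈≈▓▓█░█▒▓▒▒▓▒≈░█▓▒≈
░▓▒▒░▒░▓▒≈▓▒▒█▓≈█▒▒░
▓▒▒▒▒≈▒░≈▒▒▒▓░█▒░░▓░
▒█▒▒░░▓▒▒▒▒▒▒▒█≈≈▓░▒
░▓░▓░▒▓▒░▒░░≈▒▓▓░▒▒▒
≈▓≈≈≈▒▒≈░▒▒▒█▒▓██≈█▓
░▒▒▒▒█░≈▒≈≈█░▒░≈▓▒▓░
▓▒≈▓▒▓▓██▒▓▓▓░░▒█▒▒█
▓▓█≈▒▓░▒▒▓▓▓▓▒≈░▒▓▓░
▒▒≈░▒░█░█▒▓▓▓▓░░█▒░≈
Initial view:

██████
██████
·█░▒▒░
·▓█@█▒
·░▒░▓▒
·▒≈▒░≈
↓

██████
·█░▒▒░
·▓█░█▒
·░▒@▓▒
·▒≈▒░≈
·░░▓▒▒

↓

·█░▒▒░
·▓█░█▒
·░▒░▓▒
·▒≈@░≈
·░░▓▒▒
·░▒▓▒░

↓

·▓█░█▒
·░▒░▓▒
·▒≈▒░≈
·░░@▒▒
·░▒▓▒░
·≈▒▒≈░

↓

·░▒░▓▒
·▒≈▒░≈
·░░▓▒▒
·░▒@▒░
·≈▒▒≈░
·▒█░≈▒

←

··░▒░▓
·▒▒≈▒░
·▒░░▓▒
·▓░@▓▒
·≈≈▒▒≈
·▒▒█░≈

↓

·▒▒≈▒░
·▒░░▓▒
·▓░▒▓▒
·≈≈@▒≈
·▒▒█░≈
·▓▒▓▓█

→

▒▒≈▒░≈
▒░░▓▒▒
▓░▒▓▒░
≈≈▒@≈░
▒▒█░≈▒
▓▒▓▓██

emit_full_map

·█░▒▒░
·▓█░█▒
·░▒░▓▒
▒▒≈▒░≈
▒░░▓▒▒
▓░▒▓▒░
≈≈▒@≈░
▒▒█░≈▒
▓▒▓▓██


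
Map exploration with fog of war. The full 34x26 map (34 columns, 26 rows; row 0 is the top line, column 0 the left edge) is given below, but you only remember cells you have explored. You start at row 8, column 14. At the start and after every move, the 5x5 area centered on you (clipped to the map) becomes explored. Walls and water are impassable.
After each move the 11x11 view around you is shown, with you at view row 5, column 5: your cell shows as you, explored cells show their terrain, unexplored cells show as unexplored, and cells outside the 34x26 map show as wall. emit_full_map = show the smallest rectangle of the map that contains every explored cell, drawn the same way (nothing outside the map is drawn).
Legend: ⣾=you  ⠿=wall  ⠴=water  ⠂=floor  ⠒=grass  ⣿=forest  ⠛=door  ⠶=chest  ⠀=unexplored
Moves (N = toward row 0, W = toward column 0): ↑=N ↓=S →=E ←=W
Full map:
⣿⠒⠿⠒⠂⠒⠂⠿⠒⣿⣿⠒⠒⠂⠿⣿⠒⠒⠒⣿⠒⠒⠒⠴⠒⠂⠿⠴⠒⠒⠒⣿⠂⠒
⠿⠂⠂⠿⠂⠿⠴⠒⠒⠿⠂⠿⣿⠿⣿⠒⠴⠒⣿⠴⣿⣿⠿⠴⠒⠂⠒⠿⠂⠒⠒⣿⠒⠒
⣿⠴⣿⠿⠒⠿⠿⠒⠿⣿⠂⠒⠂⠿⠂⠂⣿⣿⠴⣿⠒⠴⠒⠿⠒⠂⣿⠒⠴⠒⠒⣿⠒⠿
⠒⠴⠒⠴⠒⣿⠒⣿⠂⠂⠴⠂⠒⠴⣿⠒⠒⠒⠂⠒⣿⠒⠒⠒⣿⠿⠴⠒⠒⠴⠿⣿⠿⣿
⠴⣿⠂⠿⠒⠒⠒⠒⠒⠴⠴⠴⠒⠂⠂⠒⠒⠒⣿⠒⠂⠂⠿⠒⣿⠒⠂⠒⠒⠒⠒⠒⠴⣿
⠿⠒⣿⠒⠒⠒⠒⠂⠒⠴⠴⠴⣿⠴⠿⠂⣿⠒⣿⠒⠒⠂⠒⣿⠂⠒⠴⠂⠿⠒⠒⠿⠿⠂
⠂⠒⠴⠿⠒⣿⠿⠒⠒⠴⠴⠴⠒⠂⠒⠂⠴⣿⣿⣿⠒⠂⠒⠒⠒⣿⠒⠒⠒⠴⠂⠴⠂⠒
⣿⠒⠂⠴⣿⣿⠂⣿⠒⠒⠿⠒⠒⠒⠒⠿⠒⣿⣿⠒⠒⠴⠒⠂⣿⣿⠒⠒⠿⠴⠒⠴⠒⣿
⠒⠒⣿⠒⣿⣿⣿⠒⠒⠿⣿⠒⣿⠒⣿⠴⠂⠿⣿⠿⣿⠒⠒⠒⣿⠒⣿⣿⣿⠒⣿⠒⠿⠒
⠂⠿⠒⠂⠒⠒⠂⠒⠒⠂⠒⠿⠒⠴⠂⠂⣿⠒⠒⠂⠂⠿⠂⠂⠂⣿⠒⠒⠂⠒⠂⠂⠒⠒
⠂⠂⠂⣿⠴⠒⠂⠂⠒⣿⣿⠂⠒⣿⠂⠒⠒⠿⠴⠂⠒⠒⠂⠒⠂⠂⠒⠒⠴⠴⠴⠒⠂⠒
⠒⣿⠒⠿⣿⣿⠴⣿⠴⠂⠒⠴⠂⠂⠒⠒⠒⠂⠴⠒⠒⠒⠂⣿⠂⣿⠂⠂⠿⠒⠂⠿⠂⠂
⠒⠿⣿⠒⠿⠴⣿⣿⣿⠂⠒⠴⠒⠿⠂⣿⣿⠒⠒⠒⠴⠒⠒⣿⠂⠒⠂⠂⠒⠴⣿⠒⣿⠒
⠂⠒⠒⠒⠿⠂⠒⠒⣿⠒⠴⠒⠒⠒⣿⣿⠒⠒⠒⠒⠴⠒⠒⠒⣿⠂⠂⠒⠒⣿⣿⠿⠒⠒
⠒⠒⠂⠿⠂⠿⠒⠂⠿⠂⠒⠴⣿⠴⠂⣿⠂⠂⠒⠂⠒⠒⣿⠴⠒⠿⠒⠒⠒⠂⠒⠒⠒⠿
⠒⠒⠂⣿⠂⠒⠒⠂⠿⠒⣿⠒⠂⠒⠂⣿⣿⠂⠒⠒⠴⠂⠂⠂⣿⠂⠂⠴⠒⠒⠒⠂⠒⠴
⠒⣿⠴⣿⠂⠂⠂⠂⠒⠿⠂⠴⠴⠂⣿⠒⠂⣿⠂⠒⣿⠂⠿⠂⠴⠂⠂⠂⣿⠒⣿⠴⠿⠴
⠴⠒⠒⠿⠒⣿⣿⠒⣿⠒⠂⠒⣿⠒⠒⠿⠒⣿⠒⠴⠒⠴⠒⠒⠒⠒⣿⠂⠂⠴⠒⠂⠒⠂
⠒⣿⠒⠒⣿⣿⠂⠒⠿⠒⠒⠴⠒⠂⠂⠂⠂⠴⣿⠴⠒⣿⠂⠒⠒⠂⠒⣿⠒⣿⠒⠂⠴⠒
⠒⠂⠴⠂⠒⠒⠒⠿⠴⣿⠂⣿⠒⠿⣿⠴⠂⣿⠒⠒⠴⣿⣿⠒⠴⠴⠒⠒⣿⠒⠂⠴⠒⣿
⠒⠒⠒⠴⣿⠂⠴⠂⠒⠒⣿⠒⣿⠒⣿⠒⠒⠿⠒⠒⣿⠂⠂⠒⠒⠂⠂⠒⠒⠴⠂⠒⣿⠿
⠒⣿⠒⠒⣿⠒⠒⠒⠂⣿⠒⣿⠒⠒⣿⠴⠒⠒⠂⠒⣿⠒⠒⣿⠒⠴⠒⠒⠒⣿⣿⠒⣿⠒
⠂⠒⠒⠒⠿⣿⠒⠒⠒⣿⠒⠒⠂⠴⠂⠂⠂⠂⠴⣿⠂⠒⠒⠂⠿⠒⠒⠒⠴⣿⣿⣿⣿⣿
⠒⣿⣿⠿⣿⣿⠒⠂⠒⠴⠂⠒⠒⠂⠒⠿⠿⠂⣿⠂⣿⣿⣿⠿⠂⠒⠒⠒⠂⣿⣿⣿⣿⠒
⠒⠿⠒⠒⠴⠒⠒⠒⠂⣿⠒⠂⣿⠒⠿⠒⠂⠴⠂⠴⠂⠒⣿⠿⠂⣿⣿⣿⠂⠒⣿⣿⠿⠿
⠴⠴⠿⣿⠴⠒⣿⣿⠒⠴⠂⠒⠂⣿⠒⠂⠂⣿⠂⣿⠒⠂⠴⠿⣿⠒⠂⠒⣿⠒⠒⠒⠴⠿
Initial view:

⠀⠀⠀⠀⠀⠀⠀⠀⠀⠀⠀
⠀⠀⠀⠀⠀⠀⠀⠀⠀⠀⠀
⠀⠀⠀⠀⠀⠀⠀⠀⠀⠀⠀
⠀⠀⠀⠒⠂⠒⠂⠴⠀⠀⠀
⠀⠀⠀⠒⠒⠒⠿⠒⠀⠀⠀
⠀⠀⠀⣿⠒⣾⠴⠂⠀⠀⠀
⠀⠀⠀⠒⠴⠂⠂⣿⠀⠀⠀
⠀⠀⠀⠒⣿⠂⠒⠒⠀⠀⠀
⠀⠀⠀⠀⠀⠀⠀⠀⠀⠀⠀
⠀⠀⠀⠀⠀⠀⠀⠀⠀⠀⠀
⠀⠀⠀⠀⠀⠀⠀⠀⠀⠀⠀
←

⠀⠀⠀⠀⠀⠀⠀⠀⠀⠀⠀
⠀⠀⠀⠀⠀⠀⠀⠀⠀⠀⠀
⠀⠀⠀⠀⠀⠀⠀⠀⠀⠀⠀
⠀⠀⠀⠴⠒⠂⠒⠂⠴⠀⠀
⠀⠀⠀⠒⠒⠒⠒⠿⠒⠀⠀
⠀⠀⠀⠒⣿⣾⣿⠴⠂⠀⠀
⠀⠀⠀⠿⠒⠴⠂⠂⣿⠀⠀
⠀⠀⠀⠂⠒⣿⠂⠒⠒⠀⠀
⠀⠀⠀⠀⠀⠀⠀⠀⠀⠀⠀
⠀⠀⠀⠀⠀⠀⠀⠀⠀⠀⠀
⠀⠀⠀⠀⠀⠀⠀⠀⠀⠀⠀

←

⠀⠀⠀⠀⠀⠀⠀⠀⠀⠀⠀
⠀⠀⠀⠀⠀⠀⠀⠀⠀⠀⠀
⠀⠀⠀⠀⠀⠀⠀⠀⠀⠀⠀
⠀⠀⠀⠴⠴⠒⠂⠒⠂⠴⠀
⠀⠀⠀⠿⠒⠒⠒⠒⠿⠒⠀
⠀⠀⠀⣿⠒⣾⠒⣿⠴⠂⠀
⠀⠀⠀⠒⠿⠒⠴⠂⠂⣿⠀
⠀⠀⠀⣿⠂⠒⣿⠂⠒⠒⠀
⠀⠀⠀⠀⠀⠀⠀⠀⠀⠀⠀
⠀⠀⠀⠀⠀⠀⠀⠀⠀⠀⠀
⠀⠀⠀⠀⠀⠀⠀⠀⠀⠀⠀

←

⠀⠀⠀⠀⠀⠀⠀⠀⠀⠀⠀
⠀⠀⠀⠀⠀⠀⠀⠀⠀⠀⠀
⠀⠀⠀⠀⠀⠀⠀⠀⠀⠀⠀
⠀⠀⠀⠴⠴⠴⠒⠂⠒⠂⠴
⠀⠀⠀⠒⠿⠒⠒⠒⠒⠿⠒
⠀⠀⠀⠿⣿⣾⣿⠒⣿⠴⠂
⠀⠀⠀⠂⠒⠿⠒⠴⠂⠂⣿
⠀⠀⠀⣿⣿⠂⠒⣿⠂⠒⠒
⠀⠀⠀⠀⠀⠀⠀⠀⠀⠀⠀
⠀⠀⠀⠀⠀⠀⠀⠀⠀⠀⠀
⠀⠀⠀⠀⠀⠀⠀⠀⠀⠀⠀

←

⠀⠀⠀⠀⠀⠀⠀⠀⠀⠀⠀
⠀⠀⠀⠀⠀⠀⠀⠀⠀⠀⠀
⠀⠀⠀⠀⠀⠀⠀⠀⠀⠀⠀
⠀⠀⠀⠒⠴⠴⠴⠒⠂⠒⠂
⠀⠀⠀⠒⠒⠿⠒⠒⠒⠒⠿
⠀⠀⠀⠒⠿⣾⠒⣿⠒⣿⠴
⠀⠀⠀⠒⠂⠒⠿⠒⠴⠂⠂
⠀⠀⠀⠒⣿⣿⠂⠒⣿⠂⠒
⠀⠀⠀⠀⠀⠀⠀⠀⠀⠀⠀
⠀⠀⠀⠀⠀⠀⠀⠀⠀⠀⠀
⠀⠀⠀⠀⠀⠀⠀⠀⠀⠀⠀

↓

⠀⠀⠀⠀⠀⠀⠀⠀⠀⠀⠀
⠀⠀⠀⠀⠀⠀⠀⠀⠀⠀⠀
⠀⠀⠀⠒⠴⠴⠴⠒⠂⠒⠂
⠀⠀⠀⠒⠒⠿⠒⠒⠒⠒⠿
⠀⠀⠀⠒⠿⣿⠒⣿⠒⣿⠴
⠀⠀⠀⠒⠂⣾⠿⠒⠴⠂⠂
⠀⠀⠀⠒⣿⣿⠂⠒⣿⠂⠒
⠀⠀⠀⠴⠂⠒⠴⠂⠀⠀⠀
⠀⠀⠀⠀⠀⠀⠀⠀⠀⠀⠀
⠀⠀⠀⠀⠀⠀⠀⠀⠀⠀⠀
⠀⠀⠀⠀⠀⠀⠀⠀⠀⠀⠀

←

⠀⠀⠀⠀⠀⠀⠀⠀⠀⠀⠀
⠀⠀⠀⠀⠀⠀⠀⠀⠀⠀⠀
⠀⠀⠀⠀⠒⠴⠴⠴⠒⠂⠒
⠀⠀⠀⣿⠒⠒⠿⠒⠒⠒⠒
⠀⠀⠀⠒⠒⠿⣿⠒⣿⠒⣿
⠀⠀⠀⠒⠒⣾⠒⠿⠒⠴⠂
⠀⠀⠀⠂⠒⣿⣿⠂⠒⣿⠂
⠀⠀⠀⣿⠴⠂⠒⠴⠂⠀⠀
⠀⠀⠀⠀⠀⠀⠀⠀⠀⠀⠀
⠀⠀⠀⠀⠀⠀⠀⠀⠀⠀⠀
⠀⠀⠀⠀⠀⠀⠀⠀⠀⠀⠀

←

⠀⠀⠀⠀⠀⠀⠀⠀⠀⠀⠀
⠀⠀⠀⠀⠀⠀⠀⠀⠀⠀⠀
⠀⠀⠀⠀⠀⠒⠴⠴⠴⠒⠂
⠀⠀⠀⠂⣿⠒⠒⠿⠒⠒⠒
⠀⠀⠀⣿⠒⠒⠿⣿⠒⣿⠒
⠀⠀⠀⠂⠒⣾⠂⠒⠿⠒⠴
⠀⠀⠀⠂⠂⠒⣿⣿⠂⠒⣿
⠀⠀⠀⠴⣿⠴⠂⠒⠴⠂⠀
⠀⠀⠀⠀⠀⠀⠀⠀⠀⠀⠀
⠀⠀⠀⠀⠀⠀⠀⠀⠀⠀⠀
⠀⠀⠀⠀⠀⠀⠀⠀⠀⠀⠀

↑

⠀⠀⠀⠀⠀⠀⠀⠀⠀⠀⠀
⠀⠀⠀⠀⠀⠀⠀⠀⠀⠀⠀
⠀⠀⠀⠀⠀⠀⠀⠀⠀⠀⠀
⠀⠀⠀⠿⠒⠒⠴⠴⠴⠒⠂
⠀⠀⠀⠂⣿⠒⠒⠿⠒⠒⠒
⠀⠀⠀⣿⠒⣾⠿⣿⠒⣿⠒
⠀⠀⠀⠂⠒⠒⠂⠒⠿⠒⠴
⠀⠀⠀⠂⠂⠒⣿⣿⠂⠒⣿
⠀⠀⠀⠴⣿⠴⠂⠒⠴⠂⠀
⠀⠀⠀⠀⠀⠀⠀⠀⠀⠀⠀
⠀⠀⠀⠀⠀⠀⠀⠀⠀⠀⠀

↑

⠀⠀⠀⠀⠀⠀⠀⠀⠀⠀⠀
⠀⠀⠀⠀⠀⠀⠀⠀⠀⠀⠀
⠀⠀⠀⠀⠀⠀⠀⠀⠀⠀⠀
⠀⠀⠀⠒⠂⠒⠴⠴⠀⠀⠀
⠀⠀⠀⠿⠒⠒⠴⠴⠴⠒⠂
⠀⠀⠀⠂⣿⣾⠒⠿⠒⠒⠒
⠀⠀⠀⣿⠒⠒⠿⣿⠒⣿⠒
⠀⠀⠀⠂⠒⠒⠂⠒⠿⠒⠴
⠀⠀⠀⠂⠂⠒⣿⣿⠂⠒⣿
⠀⠀⠀⠴⣿⠴⠂⠒⠴⠂⠀
⠀⠀⠀⠀⠀⠀⠀⠀⠀⠀⠀

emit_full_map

⠒⠂⠒⠴⠴⠀⠀⠀⠀⠀⠀
⠿⠒⠒⠴⠴⠴⠒⠂⠒⠂⠴
⠂⣿⣾⠒⠿⠒⠒⠒⠒⠿⠒
⣿⠒⠒⠿⣿⠒⣿⠒⣿⠴⠂
⠂⠒⠒⠂⠒⠿⠒⠴⠂⠂⣿
⠂⠂⠒⣿⣿⠂⠒⣿⠂⠒⠒
⠴⣿⠴⠂⠒⠴⠂⠀⠀⠀⠀

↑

⠀⠀⠀⠀⠀⠀⠀⠀⠀⠀⠀
⠀⠀⠀⠀⠀⠀⠀⠀⠀⠀⠀
⠀⠀⠀⠀⠀⠀⠀⠀⠀⠀⠀
⠀⠀⠀⠒⠒⠒⠴⠴⠀⠀⠀
⠀⠀⠀⠒⠂⠒⠴⠴⠀⠀⠀
⠀⠀⠀⠿⠒⣾⠴⠴⠴⠒⠂
⠀⠀⠀⠂⣿⠒⠒⠿⠒⠒⠒
⠀⠀⠀⣿⠒⠒⠿⣿⠒⣿⠒
⠀⠀⠀⠂⠒⠒⠂⠒⠿⠒⠴
⠀⠀⠀⠂⠂⠒⣿⣿⠂⠒⣿
⠀⠀⠀⠴⣿⠴⠂⠒⠴⠂⠀

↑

⠀⠀⠀⠀⠀⠀⠀⠀⠀⠀⠀
⠀⠀⠀⠀⠀⠀⠀⠀⠀⠀⠀
⠀⠀⠀⠀⠀⠀⠀⠀⠀⠀⠀
⠀⠀⠀⠒⣿⠂⠂⠴⠀⠀⠀
⠀⠀⠀⠒⠒⠒⠴⠴⠀⠀⠀
⠀⠀⠀⠒⠂⣾⠴⠴⠀⠀⠀
⠀⠀⠀⠿⠒⠒⠴⠴⠴⠒⠂
⠀⠀⠀⠂⣿⠒⠒⠿⠒⠒⠒
⠀⠀⠀⣿⠒⠒⠿⣿⠒⣿⠒
⠀⠀⠀⠂⠒⠒⠂⠒⠿⠒⠴
⠀⠀⠀⠂⠂⠒⣿⣿⠂⠒⣿

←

⠀⠀⠀⠀⠀⠀⠀⠀⠀⠀⠀
⠀⠀⠀⠀⠀⠀⠀⠀⠀⠀⠀
⠀⠀⠀⠀⠀⠀⠀⠀⠀⠀⠀
⠀⠀⠀⣿⠒⣿⠂⠂⠴⠀⠀
⠀⠀⠀⠒⠒⠒⠒⠴⠴⠀⠀
⠀⠀⠀⠒⠒⣾⠒⠴⠴⠀⠀
⠀⠀⠀⣿⠿⠒⠒⠴⠴⠴⠒
⠀⠀⠀⣿⠂⣿⠒⠒⠿⠒⠒
⠀⠀⠀⠀⣿⠒⠒⠿⣿⠒⣿
⠀⠀⠀⠀⠂⠒⠒⠂⠒⠿⠒
⠀⠀⠀⠀⠂⠂⠒⣿⣿⠂⠒

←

⠀⠀⠀⠀⠀⠀⠀⠀⠀⠀⠀
⠀⠀⠀⠀⠀⠀⠀⠀⠀⠀⠀
⠀⠀⠀⠀⠀⠀⠀⠀⠀⠀⠀
⠀⠀⠀⠒⣿⠒⣿⠂⠂⠴⠀
⠀⠀⠀⠒⠒⠒⠒⠒⠴⠴⠀
⠀⠀⠀⠒⠒⣾⠂⠒⠴⠴⠀
⠀⠀⠀⠒⣿⠿⠒⠒⠴⠴⠴
⠀⠀⠀⣿⣿⠂⣿⠒⠒⠿⠒
⠀⠀⠀⠀⠀⣿⠒⠒⠿⣿⠒
⠀⠀⠀⠀⠀⠂⠒⠒⠂⠒⠿
⠀⠀⠀⠀⠀⠂⠂⠒⣿⣿⠂

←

⠀⠀⠀⠀⠀⠀⠀⠀⠀⠀⠀
⠀⠀⠀⠀⠀⠀⠀⠀⠀⠀⠀
⠀⠀⠀⠀⠀⠀⠀⠀⠀⠀⠀
⠀⠀⠀⠴⠒⣿⠒⣿⠂⠂⠴
⠀⠀⠀⠿⠒⠒⠒⠒⠒⠴⠴
⠀⠀⠀⠒⠒⣾⠒⠂⠒⠴⠴
⠀⠀⠀⠿⠒⣿⠿⠒⠒⠴⠴
⠀⠀⠀⠴⣿⣿⠂⣿⠒⠒⠿
⠀⠀⠀⠀⠀⠀⣿⠒⠒⠿⣿
⠀⠀⠀⠀⠀⠀⠂⠒⠒⠂⠒
⠀⠀⠀⠀⠀⠀⠂⠂⠒⣿⣿

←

⠿⠀⠀⠀⠀⠀⠀⠀⠀⠀⠀
⠿⠀⠀⠀⠀⠀⠀⠀⠀⠀⠀
⠿⠀⠀⠀⠀⠀⠀⠀⠀⠀⠀
⠿⠀⠀⠒⠴⠒⣿⠒⣿⠂⠂
⠿⠀⠀⠂⠿⠒⠒⠒⠒⠒⠴
⠿⠀⠀⣿⠒⣾⠒⠒⠂⠒⠴
⠿⠀⠀⠴⠿⠒⣿⠿⠒⠒⠴
⠿⠀⠀⠂⠴⣿⣿⠂⣿⠒⠒
⠿⠀⠀⠀⠀⠀⠀⣿⠒⠒⠿
⠿⠀⠀⠀⠀⠀⠀⠂⠒⠒⠂
⠿⠀⠀⠀⠀⠀⠀⠂⠂⠒⣿

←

⠿⠿⠀⠀⠀⠀⠀⠀⠀⠀⠀
⠿⠿⠀⠀⠀⠀⠀⠀⠀⠀⠀
⠿⠿⠀⠀⠀⠀⠀⠀⠀⠀⠀
⠿⠿⠀⠴⠒⠴⠒⣿⠒⣿⠂
⠿⠿⠀⣿⠂⠿⠒⠒⠒⠒⠒
⠿⠿⠀⠒⣿⣾⠒⠒⠒⠂⠒
⠿⠿⠀⠒⠴⠿⠒⣿⠿⠒⠒
⠿⠿⠀⠒⠂⠴⣿⣿⠂⣿⠒
⠿⠿⠀⠀⠀⠀⠀⠀⣿⠒⠒
⠿⠿⠀⠀⠀⠀⠀⠀⠂⠒⠒
⠿⠿⠀⠀⠀⠀⠀⠀⠂⠂⠒

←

⠿⠿⠿⠀⠀⠀⠀⠀⠀⠀⠀
⠿⠿⠿⠀⠀⠀⠀⠀⠀⠀⠀
⠿⠿⠿⠀⠀⠀⠀⠀⠀⠀⠀
⠿⠿⠿⠒⠴⠒⠴⠒⣿⠒⣿
⠿⠿⠿⠴⣿⠂⠿⠒⠒⠒⠒
⠿⠿⠿⠿⠒⣾⠒⠒⠒⠒⠂
⠿⠿⠿⠂⠒⠴⠿⠒⣿⠿⠒
⠿⠿⠿⣿⠒⠂⠴⣿⣿⠂⣿
⠿⠿⠿⠀⠀⠀⠀⠀⠀⣿⠒
⠿⠿⠿⠀⠀⠀⠀⠀⠀⠂⠒
⠿⠿⠿⠀⠀⠀⠀⠀⠀⠂⠂

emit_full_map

⠒⠴⠒⠴⠒⣿⠒⣿⠂⠂⠴⠀⠀⠀⠀⠀⠀
⠴⣿⠂⠿⠒⠒⠒⠒⠒⠴⠴⠀⠀⠀⠀⠀⠀
⠿⠒⣾⠒⠒⠒⠒⠂⠒⠴⠴⠀⠀⠀⠀⠀⠀
⠂⠒⠴⠿⠒⣿⠿⠒⠒⠴⠴⠴⠒⠂⠒⠂⠴
⣿⠒⠂⠴⣿⣿⠂⣿⠒⠒⠿⠒⠒⠒⠒⠿⠒
⠀⠀⠀⠀⠀⠀⣿⠒⠒⠿⣿⠒⣿⠒⣿⠴⠂
⠀⠀⠀⠀⠀⠀⠂⠒⠒⠂⠒⠿⠒⠴⠂⠂⣿
⠀⠀⠀⠀⠀⠀⠂⠂⠒⣿⣿⠂⠒⣿⠂⠒⠒
⠀⠀⠀⠀⠀⠀⠴⣿⠴⠂⠒⠴⠂⠀⠀⠀⠀

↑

⠿⠿⠿⠿⠿⠿⠿⠿⠿⠿⠿
⠿⠿⠿⠀⠀⠀⠀⠀⠀⠀⠀
⠿⠿⠿⠀⠀⠀⠀⠀⠀⠀⠀
⠿⠿⠿⣿⠴⣿⠿⠒⠀⠀⠀
⠿⠿⠿⠒⠴⠒⠴⠒⣿⠒⣿
⠿⠿⠿⠴⣿⣾⠿⠒⠒⠒⠒
⠿⠿⠿⠿⠒⣿⠒⠒⠒⠒⠂
⠿⠿⠿⠂⠒⠴⠿⠒⣿⠿⠒
⠿⠿⠿⣿⠒⠂⠴⣿⣿⠂⣿
⠿⠿⠿⠀⠀⠀⠀⠀⠀⣿⠒
⠿⠿⠿⠀⠀⠀⠀⠀⠀⠂⠒

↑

⠿⠿⠿⠿⠿⠿⠿⠿⠿⠿⠿
⠿⠿⠿⠿⠿⠿⠿⠿⠿⠿⠿
⠿⠿⠿⠀⠀⠀⠀⠀⠀⠀⠀
⠿⠿⠿⠿⠂⠂⠿⠂⠀⠀⠀
⠿⠿⠿⣿⠴⣿⠿⠒⠀⠀⠀
⠿⠿⠿⠒⠴⣾⠴⠒⣿⠒⣿
⠿⠿⠿⠴⣿⠂⠿⠒⠒⠒⠒
⠿⠿⠿⠿⠒⣿⠒⠒⠒⠒⠂
⠿⠿⠿⠂⠒⠴⠿⠒⣿⠿⠒
⠿⠿⠿⣿⠒⠂⠴⣿⣿⠂⣿
⠿⠿⠿⠀⠀⠀⠀⠀⠀⣿⠒

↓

⠿⠿⠿⠿⠿⠿⠿⠿⠿⠿⠿
⠿⠿⠿⠀⠀⠀⠀⠀⠀⠀⠀
⠿⠿⠿⠿⠂⠂⠿⠂⠀⠀⠀
⠿⠿⠿⣿⠴⣿⠿⠒⠀⠀⠀
⠿⠿⠿⠒⠴⠒⠴⠒⣿⠒⣿
⠿⠿⠿⠴⣿⣾⠿⠒⠒⠒⠒
⠿⠿⠿⠿⠒⣿⠒⠒⠒⠒⠂
⠿⠿⠿⠂⠒⠴⠿⠒⣿⠿⠒
⠿⠿⠿⣿⠒⠂⠴⣿⣿⠂⣿
⠿⠿⠿⠀⠀⠀⠀⠀⠀⣿⠒
⠿⠿⠿⠀⠀⠀⠀⠀⠀⠂⠒

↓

⠿⠿⠿⠀⠀⠀⠀⠀⠀⠀⠀
⠿⠿⠿⠿⠂⠂⠿⠂⠀⠀⠀
⠿⠿⠿⣿⠴⣿⠿⠒⠀⠀⠀
⠿⠿⠿⠒⠴⠒⠴⠒⣿⠒⣿
⠿⠿⠿⠴⣿⠂⠿⠒⠒⠒⠒
⠿⠿⠿⠿⠒⣾⠒⠒⠒⠒⠂
⠿⠿⠿⠂⠒⠴⠿⠒⣿⠿⠒
⠿⠿⠿⣿⠒⠂⠴⣿⣿⠂⣿
⠿⠿⠿⠀⠀⠀⠀⠀⠀⣿⠒
⠿⠿⠿⠀⠀⠀⠀⠀⠀⠂⠒
⠿⠿⠿⠀⠀⠀⠀⠀⠀⠂⠂

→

⠿⠿⠀⠀⠀⠀⠀⠀⠀⠀⠀
⠿⠿⠿⠂⠂⠿⠂⠀⠀⠀⠀
⠿⠿⣿⠴⣿⠿⠒⠀⠀⠀⠀
⠿⠿⠒⠴⠒⠴⠒⣿⠒⣿⠂
⠿⠿⠴⣿⠂⠿⠒⠒⠒⠒⠒
⠿⠿⠿⠒⣿⣾⠒⠒⠒⠂⠒
⠿⠿⠂⠒⠴⠿⠒⣿⠿⠒⠒
⠿⠿⣿⠒⠂⠴⣿⣿⠂⣿⠒
⠿⠿⠀⠀⠀⠀⠀⠀⣿⠒⠒
⠿⠿⠀⠀⠀⠀⠀⠀⠂⠒⠒
⠿⠿⠀⠀⠀⠀⠀⠀⠂⠂⠒

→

⠿⠀⠀⠀⠀⠀⠀⠀⠀⠀⠀
⠿⠿⠂⠂⠿⠂⠀⠀⠀⠀⠀
⠿⣿⠴⣿⠿⠒⠀⠀⠀⠀⠀
⠿⠒⠴⠒⠴⠒⣿⠒⣿⠂⠂
⠿⠴⣿⠂⠿⠒⠒⠒⠒⠒⠴
⠿⠿⠒⣿⠒⣾⠒⠒⠂⠒⠴
⠿⠂⠒⠴⠿⠒⣿⠿⠒⠒⠴
⠿⣿⠒⠂⠴⣿⣿⠂⣿⠒⠒
⠿⠀⠀⠀⠀⠀⠀⣿⠒⠒⠿
⠿⠀⠀⠀⠀⠀⠀⠂⠒⠒⠂
⠿⠀⠀⠀⠀⠀⠀⠂⠂⠒⣿

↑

⠿⠿⠿⠿⠿⠿⠿⠿⠿⠿⠿
⠿⠀⠀⠀⠀⠀⠀⠀⠀⠀⠀
⠿⠿⠂⠂⠿⠂⠀⠀⠀⠀⠀
⠿⣿⠴⣿⠿⠒⠿⠿⠀⠀⠀
⠿⠒⠴⠒⠴⠒⣿⠒⣿⠂⠂
⠿⠴⣿⠂⠿⣾⠒⠒⠒⠒⠴
⠿⠿⠒⣿⠒⠒⠒⠒⠂⠒⠴
⠿⠂⠒⠴⠿⠒⣿⠿⠒⠒⠴
⠿⣿⠒⠂⠴⣿⣿⠂⣿⠒⠒
⠿⠀⠀⠀⠀⠀⠀⣿⠒⠒⠿
⠿⠀⠀⠀⠀⠀⠀⠂⠒⠒⠂

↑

⠿⠿⠿⠿⠿⠿⠿⠿⠿⠿⠿
⠿⠿⠿⠿⠿⠿⠿⠿⠿⠿⠿
⠿⠀⠀⠀⠀⠀⠀⠀⠀⠀⠀
⠿⠿⠂⠂⠿⠂⠿⠴⠀⠀⠀
⠿⣿⠴⣿⠿⠒⠿⠿⠀⠀⠀
⠿⠒⠴⠒⠴⣾⣿⠒⣿⠂⠂
⠿⠴⣿⠂⠿⠒⠒⠒⠒⠒⠴
⠿⠿⠒⣿⠒⠒⠒⠒⠂⠒⠴
⠿⠂⠒⠴⠿⠒⣿⠿⠒⠒⠴
⠿⣿⠒⠂⠴⣿⣿⠂⣿⠒⠒
⠿⠀⠀⠀⠀⠀⠀⣿⠒⠒⠿

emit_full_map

⠿⠂⠂⠿⠂⠿⠴⠀⠀⠀⠀⠀⠀⠀⠀⠀⠀
⣿⠴⣿⠿⠒⠿⠿⠀⠀⠀⠀⠀⠀⠀⠀⠀⠀
⠒⠴⠒⠴⣾⣿⠒⣿⠂⠂⠴⠀⠀⠀⠀⠀⠀
⠴⣿⠂⠿⠒⠒⠒⠒⠒⠴⠴⠀⠀⠀⠀⠀⠀
⠿⠒⣿⠒⠒⠒⠒⠂⠒⠴⠴⠀⠀⠀⠀⠀⠀
⠂⠒⠴⠿⠒⣿⠿⠒⠒⠴⠴⠴⠒⠂⠒⠂⠴
⣿⠒⠂⠴⣿⣿⠂⣿⠒⠒⠿⠒⠒⠒⠒⠿⠒
⠀⠀⠀⠀⠀⠀⣿⠒⠒⠿⣿⠒⣿⠒⣿⠴⠂
⠀⠀⠀⠀⠀⠀⠂⠒⠒⠂⠒⠿⠒⠴⠂⠂⣿
⠀⠀⠀⠀⠀⠀⠂⠂⠒⣿⣿⠂⠒⣿⠂⠒⠒
⠀⠀⠀⠀⠀⠀⠴⣿⠴⠂⠒⠴⠂⠀⠀⠀⠀

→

⠿⠿⠿⠿⠿⠿⠿⠿⠿⠿⠿
⠿⠿⠿⠿⠿⠿⠿⠿⠿⠿⠿
⠀⠀⠀⠀⠀⠀⠀⠀⠀⠀⠀
⠿⠂⠂⠿⠂⠿⠴⠒⠀⠀⠀
⣿⠴⣿⠿⠒⠿⠿⠒⠀⠀⠀
⠒⠴⠒⠴⠒⣾⠒⣿⠂⠂⠴
⠴⣿⠂⠿⠒⠒⠒⠒⠒⠴⠴
⠿⠒⣿⠒⠒⠒⠒⠂⠒⠴⠴
⠂⠒⠴⠿⠒⣿⠿⠒⠒⠴⠴
⣿⠒⠂⠴⣿⣿⠂⣿⠒⠒⠿
⠀⠀⠀⠀⠀⠀⣿⠒⠒⠿⣿

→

⠿⠿⠿⠿⠿⠿⠿⠿⠿⠿⠿
⠿⠿⠿⠿⠿⠿⠿⠿⠿⠿⠿
⠀⠀⠀⠀⠀⠀⠀⠀⠀⠀⠀
⠂⠂⠿⠂⠿⠴⠒⠒⠀⠀⠀
⠴⣿⠿⠒⠿⠿⠒⠿⠀⠀⠀
⠴⠒⠴⠒⣿⣾⣿⠂⠂⠴⠀
⣿⠂⠿⠒⠒⠒⠒⠒⠴⠴⠀
⠒⣿⠒⠒⠒⠒⠂⠒⠴⠴⠀
⠒⠴⠿⠒⣿⠿⠒⠒⠴⠴⠴
⠒⠂⠴⣿⣿⠂⣿⠒⠒⠿⠒
⠀⠀⠀⠀⠀⣿⠒⠒⠿⣿⠒

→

⠿⠿⠿⠿⠿⠿⠿⠿⠿⠿⠿
⠿⠿⠿⠿⠿⠿⠿⠿⠿⠿⠿
⠀⠀⠀⠀⠀⠀⠀⠀⠀⠀⠀
⠂⠿⠂⠿⠴⠒⠒⠿⠀⠀⠀
⣿⠿⠒⠿⠿⠒⠿⣿⠀⠀⠀
⠒⠴⠒⣿⠒⣾⠂⠂⠴⠀⠀
⠂⠿⠒⠒⠒⠒⠒⠴⠴⠀⠀
⣿⠒⠒⠒⠒⠂⠒⠴⠴⠀⠀
⠴⠿⠒⣿⠿⠒⠒⠴⠴⠴⠒
⠂⠴⣿⣿⠂⣿⠒⠒⠿⠒⠒
⠀⠀⠀⠀⣿⠒⠒⠿⣿⠒⣿

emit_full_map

⠿⠂⠂⠿⠂⠿⠴⠒⠒⠿⠀⠀⠀⠀⠀⠀⠀
⣿⠴⣿⠿⠒⠿⠿⠒⠿⣿⠀⠀⠀⠀⠀⠀⠀
⠒⠴⠒⠴⠒⣿⠒⣾⠂⠂⠴⠀⠀⠀⠀⠀⠀
⠴⣿⠂⠿⠒⠒⠒⠒⠒⠴⠴⠀⠀⠀⠀⠀⠀
⠿⠒⣿⠒⠒⠒⠒⠂⠒⠴⠴⠀⠀⠀⠀⠀⠀
⠂⠒⠴⠿⠒⣿⠿⠒⠒⠴⠴⠴⠒⠂⠒⠂⠴
⣿⠒⠂⠴⣿⣿⠂⣿⠒⠒⠿⠒⠒⠒⠒⠿⠒
⠀⠀⠀⠀⠀⠀⣿⠒⠒⠿⣿⠒⣿⠒⣿⠴⠂
⠀⠀⠀⠀⠀⠀⠂⠒⠒⠂⠒⠿⠒⠴⠂⠂⣿
⠀⠀⠀⠀⠀⠀⠂⠂⠒⣿⣿⠂⠒⣿⠂⠒⠒
⠀⠀⠀⠀⠀⠀⠴⣿⠴⠂⠒⠴⠂⠀⠀⠀⠀


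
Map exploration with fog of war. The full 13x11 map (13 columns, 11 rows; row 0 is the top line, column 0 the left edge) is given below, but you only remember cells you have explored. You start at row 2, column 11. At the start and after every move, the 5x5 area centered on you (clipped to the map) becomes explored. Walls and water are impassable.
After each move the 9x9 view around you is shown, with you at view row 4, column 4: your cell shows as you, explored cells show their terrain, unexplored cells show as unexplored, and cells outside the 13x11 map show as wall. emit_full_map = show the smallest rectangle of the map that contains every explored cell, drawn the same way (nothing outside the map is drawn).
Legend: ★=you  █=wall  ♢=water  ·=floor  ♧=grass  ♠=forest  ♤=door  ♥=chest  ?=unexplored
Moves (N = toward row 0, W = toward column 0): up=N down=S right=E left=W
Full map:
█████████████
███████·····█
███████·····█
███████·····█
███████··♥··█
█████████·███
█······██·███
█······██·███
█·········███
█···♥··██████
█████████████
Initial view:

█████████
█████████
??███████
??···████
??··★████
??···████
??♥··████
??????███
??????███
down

█████████
??███████
??···████
??···████
??··★████
??♥··████
??·██████
??????███
??????███

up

█████████
█████████
??███████
??···████
??··★████
??···████
??♥··████
??·██████
??????███

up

█████████
█████████
█████████
??███████
??··★████
??···████
??···████
??♥··████
??·██████

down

█████████
█████████
??███████
??···████
??··★████
??···████
??♥··████
??·██████
??????███

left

█████████
█████████
??███████
??····███
??··★·███
??····███
??·♥··███
???·█████
???????██

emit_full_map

█████
····█
··★·█
····█
·♥··█
?·███

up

█████████
█████████
█████████
??███████
??··★·███
??····███
??····███
??·♥··███
???·█████

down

█████████
█████████
??███████
??····███
??··★·███
??····███
??·♥··███
???·█████
???????██

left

█████████
█████████
??███████
??·····██
??··★··██
??·····██
??··♥··██
????·████
????????█

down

█████████
??███████
??·····██
??·····██
??··★··██
??··♥··██
??██·████
????????█
????????█

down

??███████
??·····██
??·····██
??·····██
??··★··██
??██·████
??██·██?█
????????█
????????█

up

█████████
??███████
??·····██
??·····██
??··★··██
??··♥··██
??██·████
??██·██?█
????????█

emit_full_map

██████
·····█
·····█
··★··█
··♥··█
██·███
██·██?

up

█████████
█████████
??███████
??·····██
??··★··██
??·····██
??··♥··██
??██·████
??██·██?█

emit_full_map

██████
·····█
··★··█
·····█
··♥··█
██·███
██·██?


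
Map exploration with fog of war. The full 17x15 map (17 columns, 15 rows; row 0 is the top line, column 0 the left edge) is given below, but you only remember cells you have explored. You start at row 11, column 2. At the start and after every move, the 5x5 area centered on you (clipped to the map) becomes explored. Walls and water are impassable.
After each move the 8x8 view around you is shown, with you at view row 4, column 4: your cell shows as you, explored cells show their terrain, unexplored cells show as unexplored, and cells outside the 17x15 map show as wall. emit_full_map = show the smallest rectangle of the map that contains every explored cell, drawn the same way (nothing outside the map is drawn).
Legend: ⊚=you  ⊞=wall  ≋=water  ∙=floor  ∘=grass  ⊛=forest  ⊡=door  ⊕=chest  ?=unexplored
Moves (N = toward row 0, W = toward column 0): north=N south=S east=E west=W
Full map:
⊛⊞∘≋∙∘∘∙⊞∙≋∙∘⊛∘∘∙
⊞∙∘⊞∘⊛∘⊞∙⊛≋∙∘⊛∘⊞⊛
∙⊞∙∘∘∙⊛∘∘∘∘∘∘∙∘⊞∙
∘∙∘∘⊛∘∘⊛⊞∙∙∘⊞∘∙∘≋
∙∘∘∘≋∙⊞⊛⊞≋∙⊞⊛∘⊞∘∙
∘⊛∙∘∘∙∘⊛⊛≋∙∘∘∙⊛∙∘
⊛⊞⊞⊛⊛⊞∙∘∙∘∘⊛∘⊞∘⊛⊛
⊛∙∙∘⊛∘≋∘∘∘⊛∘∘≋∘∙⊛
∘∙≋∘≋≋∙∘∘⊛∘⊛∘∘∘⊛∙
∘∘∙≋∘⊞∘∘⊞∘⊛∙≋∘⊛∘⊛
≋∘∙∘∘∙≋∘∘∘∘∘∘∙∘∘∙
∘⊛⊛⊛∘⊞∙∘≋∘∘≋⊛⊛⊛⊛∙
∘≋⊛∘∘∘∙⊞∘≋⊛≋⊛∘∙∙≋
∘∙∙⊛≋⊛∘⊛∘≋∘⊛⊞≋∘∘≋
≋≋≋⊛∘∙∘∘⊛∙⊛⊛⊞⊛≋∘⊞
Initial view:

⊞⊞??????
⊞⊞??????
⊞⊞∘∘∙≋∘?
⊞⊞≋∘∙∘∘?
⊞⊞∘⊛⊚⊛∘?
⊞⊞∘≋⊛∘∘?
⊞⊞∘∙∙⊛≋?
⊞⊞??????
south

⊞⊞??????
⊞⊞∘∘∙≋∘?
⊞⊞≋∘∙∘∘?
⊞⊞∘⊛⊛⊛∘?
⊞⊞∘≋⊚∘∘?
⊞⊞∘∙∙⊛≋?
⊞⊞≋≋≋⊛∘?
⊞⊞⊞⊞⊞⊞⊞⊞

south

⊞⊞∘∘∙≋∘?
⊞⊞≋∘∙∘∘?
⊞⊞∘⊛⊛⊛∘?
⊞⊞∘≋⊛∘∘?
⊞⊞∘∙⊚⊛≋?
⊞⊞≋≋≋⊛∘?
⊞⊞⊞⊞⊞⊞⊞⊞
⊞⊞⊞⊞⊞⊞⊞⊞

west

⊞⊞⊞∘∘∙≋∘
⊞⊞⊞≋∘∙∘∘
⊞⊞⊞∘⊛⊛⊛∘
⊞⊞⊞∘≋⊛∘∘
⊞⊞⊞∘⊚∙⊛≋
⊞⊞⊞≋≋≋⊛∘
⊞⊞⊞⊞⊞⊞⊞⊞
⊞⊞⊞⊞⊞⊞⊞⊞

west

⊞⊞⊞⊞∘∘∙≋
⊞⊞⊞⊞≋∘∙∘
⊞⊞⊞⊞∘⊛⊛⊛
⊞⊞⊞⊞∘≋⊛∘
⊞⊞⊞⊞⊚∙∙⊛
⊞⊞⊞⊞≋≋≋⊛
⊞⊞⊞⊞⊞⊞⊞⊞
⊞⊞⊞⊞⊞⊞⊞⊞

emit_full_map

∘∘∙≋∘
≋∘∙∘∘
∘⊛⊛⊛∘
∘≋⊛∘∘
⊚∙∙⊛≋
≋≋≋⊛∘

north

⊞⊞⊞⊞????
⊞⊞⊞⊞∘∘∙≋
⊞⊞⊞⊞≋∘∙∘
⊞⊞⊞⊞∘⊛⊛⊛
⊞⊞⊞⊞⊚≋⊛∘
⊞⊞⊞⊞∘∙∙⊛
⊞⊞⊞⊞≋≋≋⊛
⊞⊞⊞⊞⊞⊞⊞⊞

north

⊞⊞⊞⊞????
⊞⊞⊞⊞????
⊞⊞⊞⊞∘∘∙≋
⊞⊞⊞⊞≋∘∙∘
⊞⊞⊞⊞⊚⊛⊛⊛
⊞⊞⊞⊞∘≋⊛∘
⊞⊞⊞⊞∘∙∙⊛
⊞⊞⊞⊞≋≋≋⊛

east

⊞⊞⊞?????
⊞⊞⊞?????
⊞⊞⊞∘∘∙≋∘
⊞⊞⊞≋∘∙∘∘
⊞⊞⊞∘⊚⊛⊛∘
⊞⊞⊞∘≋⊛∘∘
⊞⊞⊞∘∙∙⊛≋
⊞⊞⊞≋≋≋⊛∘

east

⊞⊞??????
⊞⊞??????
⊞⊞∘∘∙≋∘?
⊞⊞≋∘∙∘∘?
⊞⊞∘⊛⊚⊛∘?
⊞⊞∘≋⊛∘∘?
⊞⊞∘∙∙⊛≋?
⊞⊞≋≋≋⊛∘?

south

⊞⊞??????
⊞⊞∘∘∙≋∘?
⊞⊞≋∘∙∘∘?
⊞⊞∘⊛⊛⊛∘?
⊞⊞∘≋⊚∘∘?
⊞⊞∘∙∙⊛≋?
⊞⊞≋≋≋⊛∘?
⊞⊞⊞⊞⊞⊞⊞⊞

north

⊞⊞??????
⊞⊞??????
⊞⊞∘∘∙≋∘?
⊞⊞≋∘∙∘∘?
⊞⊞∘⊛⊚⊛∘?
⊞⊞∘≋⊛∘∘?
⊞⊞∘∙∙⊛≋?
⊞⊞≋≋≋⊛∘?

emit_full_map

∘∘∙≋∘
≋∘∙∘∘
∘⊛⊚⊛∘
∘≋⊛∘∘
∘∙∙⊛≋
≋≋≋⊛∘


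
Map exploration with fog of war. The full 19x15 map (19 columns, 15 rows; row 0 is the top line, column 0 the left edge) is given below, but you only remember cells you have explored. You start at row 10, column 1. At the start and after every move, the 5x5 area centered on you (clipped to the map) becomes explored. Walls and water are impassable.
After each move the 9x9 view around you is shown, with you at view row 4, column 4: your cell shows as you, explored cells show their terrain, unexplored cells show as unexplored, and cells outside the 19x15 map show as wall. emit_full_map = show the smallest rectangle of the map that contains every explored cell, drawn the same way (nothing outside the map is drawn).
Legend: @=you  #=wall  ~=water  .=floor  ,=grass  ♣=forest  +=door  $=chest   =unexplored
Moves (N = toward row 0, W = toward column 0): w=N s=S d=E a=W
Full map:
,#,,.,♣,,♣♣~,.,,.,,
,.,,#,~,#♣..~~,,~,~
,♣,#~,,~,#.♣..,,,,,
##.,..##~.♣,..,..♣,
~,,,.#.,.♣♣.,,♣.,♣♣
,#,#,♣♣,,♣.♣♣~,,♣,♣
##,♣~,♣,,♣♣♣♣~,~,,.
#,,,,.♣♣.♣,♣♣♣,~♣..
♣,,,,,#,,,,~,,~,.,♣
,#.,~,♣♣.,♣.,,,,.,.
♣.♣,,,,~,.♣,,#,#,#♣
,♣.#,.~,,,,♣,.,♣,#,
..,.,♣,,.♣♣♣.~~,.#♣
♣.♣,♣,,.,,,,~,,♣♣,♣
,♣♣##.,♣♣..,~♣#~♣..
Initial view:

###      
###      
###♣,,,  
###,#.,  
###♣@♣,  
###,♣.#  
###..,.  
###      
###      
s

###      
###♣,,,  
###,#.,  
###♣.♣,  
###,@.#  
###..,.  
###♣.♣,  
###      
#########

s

###♣,,,  
###,#.,  
###♣.♣,  
###,♣.#  
###.@,.  
###♣.♣,  
###,♣♣#  
#########
#########

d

##♣,,,   
##,#.,   
##♣.♣,,  
##,♣.#,  
##..@.,  
##♣.♣,♣  
##,♣♣##  
#########
#########

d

#♣,,,    
#,#.,    
#♣.♣,,,  
#,♣.#,.  
#..,@,♣  
#♣.♣,♣,  
#,♣♣##.  
#########
#########

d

♣,,,     
,#.,     
♣.♣,,,,  
,♣.#,.~  
..,.@♣,  
♣.♣,♣,,  
,♣♣##.,  
#########
#########

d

,,,      
#.,      
.♣,,,,~  
♣.#,.~,  
.,.,@,,  
.♣,♣,,.  
♣♣##.,♣  
#########
#########

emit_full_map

♣,,,    
,#.,    
♣.♣,,,,~
,♣.#,.~,
..,.,@,,
♣.♣,♣,,.
,♣♣##.,♣

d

,,       
.,       
♣,,,,~,  
.#,.~,,  
,.,♣@,.  
♣,♣,,.,  
♣##.,♣♣  
#########
#########

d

,        
,        
,,,,~,.  
#,.~,,,  
.,♣,@.♣  
,♣,,.,,  
##.,♣♣.  
#########
#########

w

         
,        
, ,♣♣.,  
,,,,~,.  
#,.~@,,  
.,♣,,.♣  
,♣,,.,,  
##.,♣♣.  
#########

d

         
         
 ,♣♣.,♣  
,,,~,.♣  
,.~,@,,  
,♣,,.♣♣  
♣,,.,,,  
#.,♣♣.   
#########

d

         
         
,♣♣.,♣.  
,,~,.♣,  
.~,,@,♣  
♣,,.♣♣♣  
,,.,,,,  
.,♣♣.    
#########

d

         
         
♣♣.,♣.,  
,~,.♣,,  
~,,,@♣,  
,,.♣♣♣.  
,.,,,,~  
,♣♣.     
#########

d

         
         
♣.,♣.,,  
~,.♣,,#  
,,,,@,.  
,.♣♣♣.~  
.,,,,~,  
♣♣.      
#########

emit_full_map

♣,,,          
,#., ,♣♣.,♣.,,
♣.♣,,,,~,.♣,,#
,♣.#,.~,,,,@,.
..,.,♣,,.♣♣♣.~
♣.♣,♣,,.,,,,~,
,♣♣##.,♣♣.    


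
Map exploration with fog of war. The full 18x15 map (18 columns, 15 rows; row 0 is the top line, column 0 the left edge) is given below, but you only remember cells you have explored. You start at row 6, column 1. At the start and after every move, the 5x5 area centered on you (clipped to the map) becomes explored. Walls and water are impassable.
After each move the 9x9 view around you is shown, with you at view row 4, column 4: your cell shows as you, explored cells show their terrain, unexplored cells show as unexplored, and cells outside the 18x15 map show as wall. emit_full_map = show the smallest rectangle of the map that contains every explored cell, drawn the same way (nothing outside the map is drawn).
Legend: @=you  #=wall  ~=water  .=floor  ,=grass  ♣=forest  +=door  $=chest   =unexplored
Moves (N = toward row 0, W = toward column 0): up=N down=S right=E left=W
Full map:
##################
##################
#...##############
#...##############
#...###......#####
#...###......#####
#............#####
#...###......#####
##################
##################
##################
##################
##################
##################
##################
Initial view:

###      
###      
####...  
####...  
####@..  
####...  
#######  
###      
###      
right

##       
##       
###...#  
###...#  
###.@..  
###...#  
#######  
##       
##       

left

###      
###      
####...# 
####...# 
####@... 
####...# 
######## 
###      
###      

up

###      
###      
####...  
####...# 
####@..# 
####.... 
####...# 
######## 
###      

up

###      
###      
####...  
####...  
####@..# 
####...# 
####.... 
####...# 
######## 

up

#########
###      
#######  
####...  
####@..  
####...# 
####...# 
####.... 
####...# 

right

#########
##       
#######  
###...#  
###.@.#  
###...#  
###...#  
###....  
###...#  

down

##       
#######  
###...#  
###...#  
###.@.#  
###...#  
###....  
###...#  
#######  

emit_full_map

#####
#...#
#...#
#.@.#
#...#
#....
#...#
#####

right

#        
######   
##...##  
##...##  
##..@##  
##...##  
##.....  
##...#   
######   

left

##       
#######  
###...## 
###...## 
###.@.## 
###...## 
###..... 
###...#  
#######  

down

#######  
###...## 
###...## 
###...## 
###.@.## 
###..... 
###...#  
#######  
##       

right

######   
##...##  
##...##  
##...##  
##..@##  
##.....  
##...##  
######   
#        

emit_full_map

##### 
#...##
#...##
#...##
#..@##
#.....
#...##
##### 


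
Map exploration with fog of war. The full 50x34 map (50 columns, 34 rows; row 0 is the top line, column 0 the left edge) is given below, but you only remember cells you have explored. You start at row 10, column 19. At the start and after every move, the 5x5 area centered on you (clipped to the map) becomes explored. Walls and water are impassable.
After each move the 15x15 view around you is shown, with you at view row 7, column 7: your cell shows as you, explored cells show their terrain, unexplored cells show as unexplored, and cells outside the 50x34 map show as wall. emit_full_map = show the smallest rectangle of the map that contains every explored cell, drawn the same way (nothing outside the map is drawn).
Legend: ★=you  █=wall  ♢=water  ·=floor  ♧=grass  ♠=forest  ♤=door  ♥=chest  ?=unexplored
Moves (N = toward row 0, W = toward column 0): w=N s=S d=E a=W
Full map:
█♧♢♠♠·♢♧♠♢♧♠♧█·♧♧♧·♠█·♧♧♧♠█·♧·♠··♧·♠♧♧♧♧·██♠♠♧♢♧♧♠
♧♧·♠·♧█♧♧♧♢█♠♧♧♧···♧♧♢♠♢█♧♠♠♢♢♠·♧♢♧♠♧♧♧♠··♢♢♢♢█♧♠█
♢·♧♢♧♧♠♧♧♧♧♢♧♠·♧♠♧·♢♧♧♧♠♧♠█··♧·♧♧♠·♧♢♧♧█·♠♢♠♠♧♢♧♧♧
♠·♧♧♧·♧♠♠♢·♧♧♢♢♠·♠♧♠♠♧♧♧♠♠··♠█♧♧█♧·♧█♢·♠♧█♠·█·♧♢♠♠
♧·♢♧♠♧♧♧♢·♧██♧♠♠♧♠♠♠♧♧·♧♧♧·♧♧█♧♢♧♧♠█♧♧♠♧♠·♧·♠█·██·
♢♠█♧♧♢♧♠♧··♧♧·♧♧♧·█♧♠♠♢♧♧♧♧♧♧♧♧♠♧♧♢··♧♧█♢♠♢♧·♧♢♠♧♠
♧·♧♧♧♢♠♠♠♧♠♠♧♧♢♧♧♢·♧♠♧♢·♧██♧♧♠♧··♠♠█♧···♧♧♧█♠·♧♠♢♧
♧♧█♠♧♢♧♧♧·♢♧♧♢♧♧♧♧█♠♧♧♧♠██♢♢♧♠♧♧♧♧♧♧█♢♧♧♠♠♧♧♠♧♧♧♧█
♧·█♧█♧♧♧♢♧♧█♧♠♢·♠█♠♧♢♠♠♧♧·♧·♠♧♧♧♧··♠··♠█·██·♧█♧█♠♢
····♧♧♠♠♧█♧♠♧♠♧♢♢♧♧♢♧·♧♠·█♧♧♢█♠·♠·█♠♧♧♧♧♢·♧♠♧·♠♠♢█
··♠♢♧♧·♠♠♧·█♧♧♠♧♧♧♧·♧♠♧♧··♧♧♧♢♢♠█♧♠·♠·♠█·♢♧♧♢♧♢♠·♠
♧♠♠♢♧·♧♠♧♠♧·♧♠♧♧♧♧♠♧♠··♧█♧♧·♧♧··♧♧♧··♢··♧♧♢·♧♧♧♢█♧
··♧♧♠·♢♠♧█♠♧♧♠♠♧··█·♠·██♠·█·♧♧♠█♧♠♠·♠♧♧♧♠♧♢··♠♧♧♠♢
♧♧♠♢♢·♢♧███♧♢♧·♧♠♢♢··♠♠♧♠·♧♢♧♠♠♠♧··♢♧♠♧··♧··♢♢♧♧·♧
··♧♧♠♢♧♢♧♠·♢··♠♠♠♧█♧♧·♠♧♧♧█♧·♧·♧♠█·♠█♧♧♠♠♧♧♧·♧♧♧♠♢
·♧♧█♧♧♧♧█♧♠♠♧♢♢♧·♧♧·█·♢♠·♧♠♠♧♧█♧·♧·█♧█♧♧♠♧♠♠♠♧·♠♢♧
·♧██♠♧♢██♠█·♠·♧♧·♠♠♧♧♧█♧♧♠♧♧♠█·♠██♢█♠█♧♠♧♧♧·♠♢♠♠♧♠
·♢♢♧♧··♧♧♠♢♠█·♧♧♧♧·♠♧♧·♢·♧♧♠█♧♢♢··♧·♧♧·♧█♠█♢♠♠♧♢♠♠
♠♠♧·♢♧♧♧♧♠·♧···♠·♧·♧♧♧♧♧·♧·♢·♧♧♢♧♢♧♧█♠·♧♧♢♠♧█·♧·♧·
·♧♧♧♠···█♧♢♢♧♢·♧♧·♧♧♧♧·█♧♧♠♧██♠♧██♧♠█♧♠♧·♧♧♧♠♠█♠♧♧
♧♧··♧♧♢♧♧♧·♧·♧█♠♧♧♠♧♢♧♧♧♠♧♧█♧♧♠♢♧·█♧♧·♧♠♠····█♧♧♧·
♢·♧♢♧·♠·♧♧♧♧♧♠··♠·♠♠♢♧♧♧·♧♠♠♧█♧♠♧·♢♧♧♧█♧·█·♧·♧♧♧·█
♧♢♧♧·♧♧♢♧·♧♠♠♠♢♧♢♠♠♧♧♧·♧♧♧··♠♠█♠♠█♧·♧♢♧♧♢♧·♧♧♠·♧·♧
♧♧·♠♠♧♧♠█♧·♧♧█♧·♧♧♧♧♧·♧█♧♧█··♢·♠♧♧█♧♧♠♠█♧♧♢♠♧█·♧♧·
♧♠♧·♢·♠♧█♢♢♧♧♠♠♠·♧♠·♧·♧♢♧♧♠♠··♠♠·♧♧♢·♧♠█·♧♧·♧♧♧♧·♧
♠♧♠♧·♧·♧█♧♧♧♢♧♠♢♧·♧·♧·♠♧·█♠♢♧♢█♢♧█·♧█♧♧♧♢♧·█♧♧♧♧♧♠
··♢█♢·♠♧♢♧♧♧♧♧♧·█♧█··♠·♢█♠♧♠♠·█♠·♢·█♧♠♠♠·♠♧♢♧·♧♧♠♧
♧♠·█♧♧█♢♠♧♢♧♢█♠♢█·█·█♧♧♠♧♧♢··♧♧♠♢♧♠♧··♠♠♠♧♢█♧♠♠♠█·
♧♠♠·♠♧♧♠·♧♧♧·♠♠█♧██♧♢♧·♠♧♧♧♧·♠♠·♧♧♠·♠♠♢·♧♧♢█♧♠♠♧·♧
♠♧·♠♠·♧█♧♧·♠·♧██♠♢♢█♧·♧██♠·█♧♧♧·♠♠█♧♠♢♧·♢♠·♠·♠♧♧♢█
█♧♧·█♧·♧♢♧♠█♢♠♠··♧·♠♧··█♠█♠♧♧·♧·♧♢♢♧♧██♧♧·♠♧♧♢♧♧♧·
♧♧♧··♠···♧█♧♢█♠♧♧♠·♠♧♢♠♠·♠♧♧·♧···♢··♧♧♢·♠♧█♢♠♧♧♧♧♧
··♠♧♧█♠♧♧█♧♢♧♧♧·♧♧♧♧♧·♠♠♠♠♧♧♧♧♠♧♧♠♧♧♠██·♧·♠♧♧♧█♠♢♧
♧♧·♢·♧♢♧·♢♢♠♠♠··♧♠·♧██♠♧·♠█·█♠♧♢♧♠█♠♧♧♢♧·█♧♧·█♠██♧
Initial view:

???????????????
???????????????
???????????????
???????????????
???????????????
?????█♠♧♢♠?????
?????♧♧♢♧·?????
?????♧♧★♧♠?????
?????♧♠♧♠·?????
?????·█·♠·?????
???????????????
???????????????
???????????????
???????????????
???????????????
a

???????????????
???????????????
???????????????
???????????????
???????????????
?????♠█♠♧♢♠????
?????♢♧♧♢♧·????
?????♧♧★·♧♠????
?????♧♧♠♧♠·????
?????··█·♠·????
???????????????
???????????????
???????????????
???????????????
???????????????

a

???????????????
???????????????
???????????????
???????????????
???????????????
?????·♠█♠♧♢♠???
?????♢♢♧♧♢♧·???
?????♧♧★♧·♧♠???
?????♧♧♧♠♧♠·???
?????♧··█·♠·???
???????????????
???????????????
???????????????
???????????????
???????????????

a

???????????????
???????????????
???????????????
???????????????
???????????????
?????♢·♠█♠♧♢♠??
?????♧♢♢♧♧♢♧·??
?????♠♧★♧♧·♧♠??
?????♧♧♧♧♠♧♠·??
?????♠♧··█·♠·??
???????????????
???????????????
???????????????
???????????????
???????????????

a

???????????????
???????????????
???????????????
???????????????
???????????????
?????♠♢·♠█♠♧♢♠?
?????♠♧♢♢♧♧♢♧·?
?????♧♠★♧♧♧·♧♠?
?????♠♧♧♧♧♠♧♠·?
?????♠♠♧··█·♠·?
???????????????
???????????????
???????????????
???????????????
???????????????

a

???????????????
???????????????
???????????????
???????????????
???????????????
?????♧♠♢·♠█♠♧♢♠
?????♧♠♧♢♢♧♧♢♧·
?????♧♧★♧♧♧♧·♧♠
?????♧♠♧♧♧♧♠♧♠·
?????♧♠♠♧··█·♠·
???????????????
???????????????
???????????????
???????????????
???????????????

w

???????????????
???????????????
???????????????
???????????????
???????????????
?????♧♢♧♧♧?????
?????♧♠♢·♠█♠♧♢♠
?????♧♠★♢♢♧♧♢♧·
?????♧♧♠♧♧♧♧·♧♠
?????♧♠♧♧♧♧♠♧♠·
?????♧♠♠♧··█·♠·
???????????????
???????????????
???????????????
???????????????

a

???????????????
???????????????
???????????????
???????????????
???????????????
?????♧♧♢♧♧♧????
?????█♧♠♢·♠█♠♧♢
?????♠♧★♧♢♢♧♧♢♧
?????█♧♧♠♧♧♧♧·♧
?????·♧♠♧♧♧♧♠♧♠
??????♧♠♠♧··█·♠
???????????????
???????????????
???????????????
???????????????

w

???????????????
???????????????
???????????????
???????????????
???????????????
?????♠♧♧♢♧?????
?????♧♧♢♧♧♧????
?????█♧★♢·♠█♠♧♢
?????♠♧♠♧♢♢♧♧♢♧
?????█♧♧♠♧♧♧♧·♧
?????·♧♠♧♧♧♧♠♧♠
??????♧♠♠♧··█·♠
???????????????
???????????????
???????????????

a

???????????????
???????????????
???????????????
???????????????
???????????????
?????♠♠♧♧♢♧????
?????♢♧♧♢♧♧♧???
?????♧█★♠♢·♠█♠♧
?????♧♠♧♠♧♢♢♧♧♢
?????·█♧♧♠♧♧♧♧·
??????·♧♠♧♧♧♧♠♧
???????♧♠♠♧··█·
???????????????
???????????????
???????????????

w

???????????????
???????????????
???????????????
???????????????
???????????????
?????·♧♧·♧?????
?????♠♠♧♧♢♧????
?????♢♧★♢♧♧♧???
?????♧█♧♠♢·♠█♠♧
?????♧♠♧♠♧♢♢♧♧♢
?????·█♧♧♠♧♧♧♧·
??????·♧♠♧♧♧♧♠♧
???????♧♠♠♧··█·
???????????????
???????????????

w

███████████████
???????????????
???????????????
???????????????
???????????????
?????♧██♧♠?????
?????·♧♧·♧?????
?????♠♠★♧♢♧????
?????♢♧♧♢♧♧♧???
?????♧█♧♠♢·♠█♠♧
?????♧♠♧♠♧♢♢♧♧♢
?????·█♧♧♠♧♧♧♧·
??????·♧♠♧♧♧♧♠♧
???????♧♠♠♧··█·
???????????????

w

███████████████
███████████████
???????????????
???????????????
???????????????
?????·♧♧♢♢?????
?????♧██♧♠?????
?????·♧★·♧?????
?????♠♠♧♧♢♧????
?????♢♧♧♢♧♧♧???
?????♧█♧♠♢·♠█♠♧
?????♧♠♧♠♧♢♢♧♧♢
?????·█♧♧♠♧♧♧♧·
??????·♧♠♧♧♧♧♠♧
???????♧♠♠♧··█·

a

███████████████
███████████████
???????????????
???????????????
???????????????
?????♢·♧♧♢♢????
?????·♧██♧♠????
?????··★♧·♧????
?????♧♠♠♧♧♢♧???
?????·♢♧♧♢♧♧♧??
??????♧█♧♠♢·♠█♠
??????♧♠♧♠♧♢♢♧♧
??????·█♧♧♠♧♧♧♧
???????·♧♠♧♧♧♧♠
????????♧♠♠♧··█

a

███████████████
███████████████
???????????????
???????????????
???????????????
?????♠♢·♧♧♢♢???
?????♢·♧██♧♠???
?????♧·★♧♧·♧???
?????♠♧♠♠♧♧♢♧??
?????♧·♢♧♧♢♧♧♧?
???????♧█♧♠♢·♠█
???????♧♠♧♠♧♢♢♧
???????·█♧♧♠♧♧♧
????????·♧♠♧♧♧♧
?????????♧♠♠♧··

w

███████████████
███████████████
███████████████
???????????????
???????????????
?????♧♧♧♢♧?????
?????♠♢·♧♧♢♢???
?????♢·★██♧♠???
?????♧··♧♧·♧???
?????♠♧♠♠♧♧♢♧??
?????♧·♢♧♧♢♧♧♧?
???????♧█♧♠♢·♠█
???????♧♠♧♠♧♢♢♧
???????·█♧♧♠♧♧♧
????????·♧♠♧♧♧♧

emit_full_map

♧♧♧♢♧?????????
♠♢·♧♧♢♢???????
♢·★██♧♠???????
♧··♧♧·♧???????
♠♧♠♠♧♧♢♧??????
♧·♢♧♧♢♧♧♧?????
??♧█♧♠♢·♠█♠♧♢♠
??♧♠♧♠♧♢♢♧♧♢♧·
??·█♧♧♠♧♧♧♧·♧♠
???·♧♠♧♧♧♧♠♧♠·
????♧♠♠♧··█·♠·
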